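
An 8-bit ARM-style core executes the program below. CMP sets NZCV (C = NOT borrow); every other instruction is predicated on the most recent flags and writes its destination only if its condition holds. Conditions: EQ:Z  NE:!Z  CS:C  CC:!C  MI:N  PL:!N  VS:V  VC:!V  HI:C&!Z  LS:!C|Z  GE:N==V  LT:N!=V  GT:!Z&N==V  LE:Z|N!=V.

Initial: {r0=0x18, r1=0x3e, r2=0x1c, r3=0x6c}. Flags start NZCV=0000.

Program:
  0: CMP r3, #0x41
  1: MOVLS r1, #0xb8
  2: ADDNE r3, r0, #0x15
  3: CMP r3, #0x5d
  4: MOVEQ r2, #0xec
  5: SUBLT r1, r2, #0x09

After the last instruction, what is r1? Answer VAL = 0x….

0: ✓ CMP  NZCV=0010
1: · MOVLS
2: ✓ ADDNE  r3←0x2d
3: ✓ CMP  NZCV=1000
4: · MOVEQ
5: ✓ SUBLT  r1←0x13

VAL = 0x13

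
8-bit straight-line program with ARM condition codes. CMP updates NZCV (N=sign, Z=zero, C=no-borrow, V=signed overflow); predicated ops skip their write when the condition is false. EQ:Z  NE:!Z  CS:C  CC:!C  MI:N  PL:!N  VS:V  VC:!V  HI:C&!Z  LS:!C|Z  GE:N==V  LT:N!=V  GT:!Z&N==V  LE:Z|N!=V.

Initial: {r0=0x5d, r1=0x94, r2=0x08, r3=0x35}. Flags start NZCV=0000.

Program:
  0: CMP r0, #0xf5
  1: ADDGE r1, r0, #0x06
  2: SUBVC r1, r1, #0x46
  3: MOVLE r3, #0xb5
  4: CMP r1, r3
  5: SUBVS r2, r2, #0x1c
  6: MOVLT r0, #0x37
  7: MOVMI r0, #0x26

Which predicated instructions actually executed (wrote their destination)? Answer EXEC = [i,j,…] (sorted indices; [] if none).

EXEC = [1,2,6,7]

0: ✓ CMP  NZCV=0000
1: ✓ ADDGE  r1←0x63
2: ✓ SUBVC  r1←0x1d
3: · MOVLE
4: ✓ CMP  NZCV=1000
5: · SUBVS
6: ✓ MOVLT  r0←0x37
7: ✓ MOVMI  r0←0x26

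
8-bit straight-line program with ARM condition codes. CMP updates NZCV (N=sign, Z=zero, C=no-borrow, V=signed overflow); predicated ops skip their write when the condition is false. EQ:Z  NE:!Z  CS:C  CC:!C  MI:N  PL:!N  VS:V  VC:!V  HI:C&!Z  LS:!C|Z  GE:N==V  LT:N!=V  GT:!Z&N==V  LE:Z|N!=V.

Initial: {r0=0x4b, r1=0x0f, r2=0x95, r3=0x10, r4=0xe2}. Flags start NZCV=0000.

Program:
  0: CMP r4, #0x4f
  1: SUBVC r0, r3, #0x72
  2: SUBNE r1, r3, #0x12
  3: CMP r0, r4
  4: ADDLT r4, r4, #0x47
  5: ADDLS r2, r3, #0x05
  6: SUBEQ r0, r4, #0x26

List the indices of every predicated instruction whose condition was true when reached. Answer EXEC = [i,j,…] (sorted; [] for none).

0: ✓ CMP  NZCV=1010
1: ✓ SUBVC  r0←0x9e
2: ✓ SUBNE  r1←0xfe
3: ✓ CMP  NZCV=1000
4: ✓ ADDLT  r4←0x29
5: ✓ ADDLS  r2←0x15
6: · SUBEQ

EXEC = [1,2,4,5]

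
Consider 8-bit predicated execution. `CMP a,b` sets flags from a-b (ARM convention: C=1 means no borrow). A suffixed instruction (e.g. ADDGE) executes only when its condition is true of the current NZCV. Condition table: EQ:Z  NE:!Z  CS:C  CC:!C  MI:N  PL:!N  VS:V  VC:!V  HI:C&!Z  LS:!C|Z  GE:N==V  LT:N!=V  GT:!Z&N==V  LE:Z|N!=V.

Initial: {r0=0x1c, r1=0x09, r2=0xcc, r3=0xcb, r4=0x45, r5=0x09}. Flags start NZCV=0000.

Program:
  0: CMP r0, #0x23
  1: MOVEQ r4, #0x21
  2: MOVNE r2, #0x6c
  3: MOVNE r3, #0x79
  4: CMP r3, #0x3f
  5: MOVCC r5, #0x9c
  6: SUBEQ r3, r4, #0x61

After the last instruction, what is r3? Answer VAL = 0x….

VAL = 0x79

0: ✓ CMP  NZCV=1000
1: · MOVEQ
2: ✓ MOVNE  r2←0x6c
3: ✓ MOVNE  r3←0x79
4: ✓ CMP  NZCV=0010
5: · MOVCC
6: · SUBEQ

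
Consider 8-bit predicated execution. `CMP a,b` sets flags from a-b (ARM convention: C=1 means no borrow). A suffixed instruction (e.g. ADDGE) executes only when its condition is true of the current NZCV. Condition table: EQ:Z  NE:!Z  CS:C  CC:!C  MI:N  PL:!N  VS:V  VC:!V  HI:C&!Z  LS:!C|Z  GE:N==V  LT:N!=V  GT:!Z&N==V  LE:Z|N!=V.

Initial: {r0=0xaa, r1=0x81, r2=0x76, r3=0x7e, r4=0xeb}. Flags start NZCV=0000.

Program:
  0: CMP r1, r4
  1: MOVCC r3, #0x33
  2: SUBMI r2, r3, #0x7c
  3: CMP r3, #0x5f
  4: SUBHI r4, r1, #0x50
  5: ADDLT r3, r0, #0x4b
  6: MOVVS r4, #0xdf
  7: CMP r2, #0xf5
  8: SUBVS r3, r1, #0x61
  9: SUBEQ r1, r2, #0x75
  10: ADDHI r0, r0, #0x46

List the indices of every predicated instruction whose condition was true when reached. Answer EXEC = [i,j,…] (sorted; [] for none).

EXEC = [1,2,5]

[0] flags=1000 → (cmp)
[1] flags=1000 CC?T → r3=0x33
[2] flags=1000 MI?T → r2=0xb7
[3] flags=1000 → (cmp)
[4] flags=1000 HI?F → skip
[5] flags=1000 LT?T → r3=0xf5
[6] flags=1000 VS?F → skip
[7] flags=1000 → (cmp)
[8] flags=1000 VS?F → skip
[9] flags=1000 EQ?F → skip
[10] flags=1000 HI?F → skip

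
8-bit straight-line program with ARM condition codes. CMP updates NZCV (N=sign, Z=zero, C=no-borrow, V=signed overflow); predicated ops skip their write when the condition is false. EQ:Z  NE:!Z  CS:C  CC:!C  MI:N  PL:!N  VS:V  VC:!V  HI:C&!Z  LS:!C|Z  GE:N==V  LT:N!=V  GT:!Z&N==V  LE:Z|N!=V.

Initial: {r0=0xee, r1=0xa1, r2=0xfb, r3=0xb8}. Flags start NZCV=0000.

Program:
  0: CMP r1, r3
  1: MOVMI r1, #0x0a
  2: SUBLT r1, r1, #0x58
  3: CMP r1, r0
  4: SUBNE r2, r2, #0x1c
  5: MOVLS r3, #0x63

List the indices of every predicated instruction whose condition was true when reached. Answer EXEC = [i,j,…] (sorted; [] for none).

0: ✓ CMP  NZCV=1000
1: ✓ MOVMI  r1←0x0a
2: ✓ SUBLT  r1←0xb2
3: ✓ CMP  NZCV=1000
4: ✓ SUBNE  r2←0xdf
5: ✓ MOVLS  r3←0x63

EXEC = [1,2,4,5]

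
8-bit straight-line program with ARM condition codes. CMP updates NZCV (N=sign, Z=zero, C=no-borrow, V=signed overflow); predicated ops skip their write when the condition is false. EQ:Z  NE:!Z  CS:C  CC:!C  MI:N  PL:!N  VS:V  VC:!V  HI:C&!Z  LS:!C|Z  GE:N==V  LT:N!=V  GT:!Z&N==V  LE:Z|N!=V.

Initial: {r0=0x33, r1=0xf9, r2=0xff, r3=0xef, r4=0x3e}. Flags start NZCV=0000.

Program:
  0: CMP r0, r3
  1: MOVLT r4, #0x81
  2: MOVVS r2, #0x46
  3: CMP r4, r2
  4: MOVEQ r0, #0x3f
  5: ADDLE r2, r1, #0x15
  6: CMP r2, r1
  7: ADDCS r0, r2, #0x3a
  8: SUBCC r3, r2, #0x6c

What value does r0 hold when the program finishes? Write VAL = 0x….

[0] flags=0000 → (cmp)
[1] flags=0000 LT?F → skip
[2] flags=0000 VS?F → skip
[3] flags=0000 → (cmp)
[4] flags=0000 EQ?F → skip
[5] flags=0000 LE?F → skip
[6] flags=0010 → (cmp)
[7] flags=0010 CS?T → r0=0x39
[8] flags=0010 CC?F → skip

VAL = 0x39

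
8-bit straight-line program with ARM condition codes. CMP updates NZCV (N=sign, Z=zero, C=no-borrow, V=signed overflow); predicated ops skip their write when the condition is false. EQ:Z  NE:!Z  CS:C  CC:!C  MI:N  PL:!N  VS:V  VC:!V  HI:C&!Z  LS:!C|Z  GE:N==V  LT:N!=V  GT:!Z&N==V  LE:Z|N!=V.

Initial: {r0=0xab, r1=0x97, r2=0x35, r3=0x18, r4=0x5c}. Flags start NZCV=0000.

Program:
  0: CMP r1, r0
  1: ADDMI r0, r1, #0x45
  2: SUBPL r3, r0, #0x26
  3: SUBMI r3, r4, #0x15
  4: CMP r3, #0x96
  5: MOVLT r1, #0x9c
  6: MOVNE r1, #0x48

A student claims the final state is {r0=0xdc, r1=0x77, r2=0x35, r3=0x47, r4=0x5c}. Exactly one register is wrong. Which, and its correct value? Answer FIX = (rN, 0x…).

FIX = (r1, 0x48)

0: ✓ CMP  NZCV=1000
1: ✓ ADDMI  r0←0xdc
2: · SUBPL
3: ✓ SUBMI  r3←0x47
4: ✓ CMP  NZCV=1001
5: · MOVLT
6: ✓ MOVNE  r1←0x48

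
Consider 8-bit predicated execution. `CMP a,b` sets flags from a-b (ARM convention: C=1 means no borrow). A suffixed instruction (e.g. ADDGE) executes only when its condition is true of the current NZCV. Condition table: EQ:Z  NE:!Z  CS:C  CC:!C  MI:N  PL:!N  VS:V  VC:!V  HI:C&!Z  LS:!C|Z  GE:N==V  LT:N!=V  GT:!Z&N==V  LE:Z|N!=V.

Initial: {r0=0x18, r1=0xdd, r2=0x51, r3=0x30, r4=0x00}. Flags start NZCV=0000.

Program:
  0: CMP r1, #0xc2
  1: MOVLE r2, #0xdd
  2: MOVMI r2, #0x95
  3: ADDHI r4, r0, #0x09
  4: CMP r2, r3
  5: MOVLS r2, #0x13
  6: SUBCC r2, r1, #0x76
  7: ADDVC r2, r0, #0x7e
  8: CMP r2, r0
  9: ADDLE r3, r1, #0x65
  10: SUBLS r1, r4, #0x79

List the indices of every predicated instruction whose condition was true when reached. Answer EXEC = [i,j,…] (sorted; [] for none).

EXEC = [3,7,9]

[0] flags=0010 → (cmp)
[1] flags=0010 LE?F → skip
[2] flags=0010 MI?F → skip
[3] flags=0010 HI?T → r4=0x21
[4] flags=0010 → (cmp)
[5] flags=0010 LS?F → skip
[6] flags=0010 CC?F → skip
[7] flags=0010 VC?T → r2=0x96
[8] flags=0011 → (cmp)
[9] flags=0011 LE?T → r3=0x42
[10] flags=0011 LS?F → skip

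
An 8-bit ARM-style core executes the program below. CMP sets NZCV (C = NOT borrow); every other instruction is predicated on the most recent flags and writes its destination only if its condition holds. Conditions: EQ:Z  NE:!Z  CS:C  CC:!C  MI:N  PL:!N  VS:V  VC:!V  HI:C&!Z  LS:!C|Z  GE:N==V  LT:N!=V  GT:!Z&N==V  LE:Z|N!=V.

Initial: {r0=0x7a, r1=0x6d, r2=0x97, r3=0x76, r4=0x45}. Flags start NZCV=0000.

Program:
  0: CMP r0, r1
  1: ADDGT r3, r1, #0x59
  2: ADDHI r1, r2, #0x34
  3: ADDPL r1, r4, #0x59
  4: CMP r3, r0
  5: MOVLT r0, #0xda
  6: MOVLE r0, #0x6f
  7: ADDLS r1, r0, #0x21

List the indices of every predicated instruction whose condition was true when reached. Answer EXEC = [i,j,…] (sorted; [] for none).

EXEC = [1,2,3,5,6]

[0] flags=0010 → (cmp)
[1] flags=0010 GT?T → r3=0xc6
[2] flags=0010 HI?T → r1=0xcb
[3] flags=0010 PL?T → r1=0x9e
[4] flags=0011 → (cmp)
[5] flags=0011 LT?T → r0=0xda
[6] flags=0011 LE?T → r0=0x6f
[7] flags=0011 LS?F → skip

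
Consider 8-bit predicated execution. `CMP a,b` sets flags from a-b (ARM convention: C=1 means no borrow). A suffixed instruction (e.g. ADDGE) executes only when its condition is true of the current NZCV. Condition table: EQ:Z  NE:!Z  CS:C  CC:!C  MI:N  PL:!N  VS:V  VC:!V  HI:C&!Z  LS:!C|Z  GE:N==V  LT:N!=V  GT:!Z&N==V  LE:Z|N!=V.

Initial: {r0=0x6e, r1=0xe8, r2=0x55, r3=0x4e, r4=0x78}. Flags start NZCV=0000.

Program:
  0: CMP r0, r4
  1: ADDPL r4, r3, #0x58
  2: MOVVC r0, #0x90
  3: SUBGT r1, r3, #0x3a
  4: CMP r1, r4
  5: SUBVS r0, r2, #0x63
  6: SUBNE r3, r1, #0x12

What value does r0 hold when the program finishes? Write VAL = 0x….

VAL = 0xf2

0: ✓ CMP  NZCV=1000
1: · ADDPL
2: ✓ MOVVC  r0←0x90
3: · SUBGT
4: ✓ CMP  NZCV=0011
5: ✓ SUBVS  r0←0xf2
6: ✓ SUBNE  r3←0xd6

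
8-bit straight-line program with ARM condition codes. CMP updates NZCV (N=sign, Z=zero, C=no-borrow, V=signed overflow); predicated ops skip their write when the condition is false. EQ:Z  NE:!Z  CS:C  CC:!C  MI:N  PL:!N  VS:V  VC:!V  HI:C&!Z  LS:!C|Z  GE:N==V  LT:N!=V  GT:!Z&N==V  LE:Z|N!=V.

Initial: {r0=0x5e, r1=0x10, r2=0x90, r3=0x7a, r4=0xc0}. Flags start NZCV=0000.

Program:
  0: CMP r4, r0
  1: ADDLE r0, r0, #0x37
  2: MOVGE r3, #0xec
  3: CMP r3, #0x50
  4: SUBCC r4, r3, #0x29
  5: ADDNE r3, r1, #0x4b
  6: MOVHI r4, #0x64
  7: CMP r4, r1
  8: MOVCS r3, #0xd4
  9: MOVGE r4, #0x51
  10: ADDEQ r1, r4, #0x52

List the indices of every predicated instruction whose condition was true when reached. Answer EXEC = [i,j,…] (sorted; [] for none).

0: ✓ CMP  NZCV=0011
1: ✓ ADDLE  r0←0x95
2: · MOVGE
3: ✓ CMP  NZCV=0010
4: · SUBCC
5: ✓ ADDNE  r3←0x5b
6: ✓ MOVHI  r4←0x64
7: ✓ CMP  NZCV=0010
8: ✓ MOVCS  r3←0xd4
9: ✓ MOVGE  r4←0x51
10: · ADDEQ

EXEC = [1,5,6,8,9]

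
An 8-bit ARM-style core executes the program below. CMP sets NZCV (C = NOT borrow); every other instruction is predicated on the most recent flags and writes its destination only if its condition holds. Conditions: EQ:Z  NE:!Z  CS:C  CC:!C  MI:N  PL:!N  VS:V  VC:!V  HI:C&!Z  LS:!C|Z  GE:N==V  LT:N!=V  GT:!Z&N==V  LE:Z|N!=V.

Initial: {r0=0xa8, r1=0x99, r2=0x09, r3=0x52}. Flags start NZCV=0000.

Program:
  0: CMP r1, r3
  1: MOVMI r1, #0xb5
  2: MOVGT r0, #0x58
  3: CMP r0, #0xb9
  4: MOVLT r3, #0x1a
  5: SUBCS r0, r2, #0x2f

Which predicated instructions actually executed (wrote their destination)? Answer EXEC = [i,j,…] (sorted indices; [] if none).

0: ✓ CMP  NZCV=0011
1: · MOVMI
2: · MOVGT
3: ✓ CMP  NZCV=1000
4: ✓ MOVLT  r3←0x1a
5: · SUBCS

EXEC = [4]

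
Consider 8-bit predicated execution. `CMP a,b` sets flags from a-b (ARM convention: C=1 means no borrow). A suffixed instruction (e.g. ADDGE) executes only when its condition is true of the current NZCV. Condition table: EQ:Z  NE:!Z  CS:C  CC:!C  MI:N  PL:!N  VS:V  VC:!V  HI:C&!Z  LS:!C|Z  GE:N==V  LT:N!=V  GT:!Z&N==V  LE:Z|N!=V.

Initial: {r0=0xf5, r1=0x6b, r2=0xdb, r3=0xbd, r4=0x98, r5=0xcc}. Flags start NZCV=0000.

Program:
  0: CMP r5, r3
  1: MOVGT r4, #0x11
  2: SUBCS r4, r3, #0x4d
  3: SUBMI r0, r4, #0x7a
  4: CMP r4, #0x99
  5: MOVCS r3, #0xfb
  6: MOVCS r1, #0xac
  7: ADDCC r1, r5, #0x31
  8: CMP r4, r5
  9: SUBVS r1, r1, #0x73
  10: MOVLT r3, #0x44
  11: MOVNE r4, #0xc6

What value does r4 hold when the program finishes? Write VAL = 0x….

[0] flags=0010 → (cmp)
[1] flags=0010 GT?T → r4=0x11
[2] flags=0010 CS?T → r4=0x70
[3] flags=0010 MI?F → skip
[4] flags=1001 → (cmp)
[5] flags=1001 CS?F → skip
[6] flags=1001 CS?F → skip
[7] flags=1001 CC?T → r1=0xfd
[8] flags=1001 → (cmp)
[9] flags=1001 VS?T → r1=0x8a
[10] flags=1001 LT?F → skip
[11] flags=1001 NE?T → r4=0xc6

VAL = 0xc6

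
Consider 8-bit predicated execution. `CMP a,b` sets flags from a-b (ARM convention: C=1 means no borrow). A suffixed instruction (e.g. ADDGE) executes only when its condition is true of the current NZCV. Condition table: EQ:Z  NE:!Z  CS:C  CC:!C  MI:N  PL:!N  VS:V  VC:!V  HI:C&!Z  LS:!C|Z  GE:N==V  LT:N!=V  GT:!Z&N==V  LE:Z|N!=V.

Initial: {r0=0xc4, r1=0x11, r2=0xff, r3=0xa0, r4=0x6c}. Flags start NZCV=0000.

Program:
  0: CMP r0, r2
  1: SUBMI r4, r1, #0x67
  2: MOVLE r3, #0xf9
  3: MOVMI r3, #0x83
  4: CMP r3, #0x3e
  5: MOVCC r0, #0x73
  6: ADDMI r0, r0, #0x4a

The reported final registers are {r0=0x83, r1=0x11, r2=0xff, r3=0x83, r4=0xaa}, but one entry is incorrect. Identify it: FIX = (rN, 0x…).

0: ✓ CMP  NZCV=1000
1: ✓ SUBMI  r4←0xaa
2: ✓ MOVLE  r3←0xf9
3: ✓ MOVMI  r3←0x83
4: ✓ CMP  NZCV=0011
5: · MOVCC
6: · ADDMI

FIX = (r0, 0xc4)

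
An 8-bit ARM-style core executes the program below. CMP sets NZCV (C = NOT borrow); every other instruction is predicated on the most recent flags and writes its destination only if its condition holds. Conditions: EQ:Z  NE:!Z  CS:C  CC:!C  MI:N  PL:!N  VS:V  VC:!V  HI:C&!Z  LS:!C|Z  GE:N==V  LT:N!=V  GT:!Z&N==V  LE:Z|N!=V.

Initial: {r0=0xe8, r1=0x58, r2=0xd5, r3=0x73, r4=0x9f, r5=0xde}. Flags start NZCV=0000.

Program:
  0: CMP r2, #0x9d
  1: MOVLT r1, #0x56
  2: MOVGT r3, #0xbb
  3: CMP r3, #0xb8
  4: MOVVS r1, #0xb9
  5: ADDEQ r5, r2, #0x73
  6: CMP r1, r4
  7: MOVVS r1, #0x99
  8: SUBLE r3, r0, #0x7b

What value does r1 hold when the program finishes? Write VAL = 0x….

VAL = 0x99

[0] flags=0010 → (cmp)
[1] flags=0010 LT?F → skip
[2] flags=0010 GT?T → r3=0xbb
[3] flags=0010 → (cmp)
[4] flags=0010 VS?F → skip
[5] flags=0010 EQ?F → skip
[6] flags=1001 → (cmp)
[7] flags=1001 VS?T → r1=0x99
[8] flags=1001 LE?F → skip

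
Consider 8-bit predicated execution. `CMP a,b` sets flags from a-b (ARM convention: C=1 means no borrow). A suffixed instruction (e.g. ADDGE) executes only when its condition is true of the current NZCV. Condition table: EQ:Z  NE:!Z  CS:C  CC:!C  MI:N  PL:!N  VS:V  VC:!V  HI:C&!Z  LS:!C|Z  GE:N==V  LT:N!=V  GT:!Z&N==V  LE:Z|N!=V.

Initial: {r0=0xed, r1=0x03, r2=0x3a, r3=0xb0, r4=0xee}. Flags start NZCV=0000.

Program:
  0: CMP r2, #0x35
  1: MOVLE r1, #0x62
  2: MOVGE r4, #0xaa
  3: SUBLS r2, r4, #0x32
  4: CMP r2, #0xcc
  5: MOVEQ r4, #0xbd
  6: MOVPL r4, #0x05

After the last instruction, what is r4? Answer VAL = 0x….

VAL = 0x05

0: ✓ CMP  NZCV=0010
1: · MOVLE
2: ✓ MOVGE  r4←0xaa
3: · SUBLS
4: ✓ CMP  NZCV=0000
5: · MOVEQ
6: ✓ MOVPL  r4←0x05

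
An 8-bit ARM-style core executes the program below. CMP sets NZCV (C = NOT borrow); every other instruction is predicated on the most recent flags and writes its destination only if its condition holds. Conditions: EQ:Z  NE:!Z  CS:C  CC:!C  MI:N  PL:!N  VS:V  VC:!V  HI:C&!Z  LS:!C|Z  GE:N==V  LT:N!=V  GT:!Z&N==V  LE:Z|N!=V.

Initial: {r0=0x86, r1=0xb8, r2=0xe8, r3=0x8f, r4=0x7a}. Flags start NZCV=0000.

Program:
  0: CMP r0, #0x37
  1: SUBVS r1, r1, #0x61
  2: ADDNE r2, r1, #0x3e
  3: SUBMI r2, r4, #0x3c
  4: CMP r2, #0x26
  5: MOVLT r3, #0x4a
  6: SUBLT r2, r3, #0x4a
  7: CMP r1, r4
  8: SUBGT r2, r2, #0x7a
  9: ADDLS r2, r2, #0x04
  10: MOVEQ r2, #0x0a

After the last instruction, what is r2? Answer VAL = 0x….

VAL = 0x04

[0] flags=0011 → (cmp)
[1] flags=0011 VS?T → r1=0x57
[2] flags=0011 NE?T → r2=0x95
[3] flags=0011 MI?F → skip
[4] flags=0011 → (cmp)
[5] flags=0011 LT?T → r3=0x4a
[6] flags=0011 LT?T → r2=0x00
[7] flags=1000 → (cmp)
[8] flags=1000 GT?F → skip
[9] flags=1000 LS?T → r2=0x04
[10] flags=1000 EQ?F → skip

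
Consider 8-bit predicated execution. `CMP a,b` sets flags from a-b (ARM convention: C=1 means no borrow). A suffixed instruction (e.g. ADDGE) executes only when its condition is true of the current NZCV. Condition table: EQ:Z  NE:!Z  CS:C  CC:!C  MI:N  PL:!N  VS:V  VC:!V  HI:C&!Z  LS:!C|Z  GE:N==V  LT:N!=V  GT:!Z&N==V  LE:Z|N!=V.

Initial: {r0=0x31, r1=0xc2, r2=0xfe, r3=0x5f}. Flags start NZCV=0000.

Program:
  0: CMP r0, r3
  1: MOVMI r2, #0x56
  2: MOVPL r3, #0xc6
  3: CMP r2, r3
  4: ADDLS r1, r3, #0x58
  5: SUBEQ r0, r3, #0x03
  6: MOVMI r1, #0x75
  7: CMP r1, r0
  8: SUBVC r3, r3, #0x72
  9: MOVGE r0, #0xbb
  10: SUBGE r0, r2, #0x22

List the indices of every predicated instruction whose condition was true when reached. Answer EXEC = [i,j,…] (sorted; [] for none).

[0] flags=1000 → (cmp)
[1] flags=1000 MI?T → r2=0x56
[2] flags=1000 PL?F → skip
[3] flags=1000 → (cmp)
[4] flags=1000 LS?T → r1=0xb7
[5] flags=1000 EQ?F → skip
[6] flags=1000 MI?T → r1=0x75
[7] flags=0010 → (cmp)
[8] flags=0010 VC?T → r3=0xed
[9] flags=0010 GE?T → r0=0xbb
[10] flags=0010 GE?T → r0=0x34

EXEC = [1,4,6,8,9,10]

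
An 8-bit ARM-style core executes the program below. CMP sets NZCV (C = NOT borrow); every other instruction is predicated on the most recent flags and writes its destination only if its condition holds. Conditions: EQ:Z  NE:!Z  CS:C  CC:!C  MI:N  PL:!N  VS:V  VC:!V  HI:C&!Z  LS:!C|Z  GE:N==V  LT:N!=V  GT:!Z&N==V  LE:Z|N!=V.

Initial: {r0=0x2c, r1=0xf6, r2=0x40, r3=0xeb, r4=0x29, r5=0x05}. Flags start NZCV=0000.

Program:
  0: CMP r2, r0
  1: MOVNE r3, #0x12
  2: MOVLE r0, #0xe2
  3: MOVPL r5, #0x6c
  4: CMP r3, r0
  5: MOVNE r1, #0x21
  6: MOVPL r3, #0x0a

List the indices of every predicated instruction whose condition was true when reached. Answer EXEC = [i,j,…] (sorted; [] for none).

[0] flags=0010 → (cmp)
[1] flags=0010 NE?T → r3=0x12
[2] flags=0010 LE?F → skip
[3] flags=0010 PL?T → r5=0x6c
[4] flags=1000 → (cmp)
[5] flags=1000 NE?T → r1=0x21
[6] flags=1000 PL?F → skip

EXEC = [1,3,5]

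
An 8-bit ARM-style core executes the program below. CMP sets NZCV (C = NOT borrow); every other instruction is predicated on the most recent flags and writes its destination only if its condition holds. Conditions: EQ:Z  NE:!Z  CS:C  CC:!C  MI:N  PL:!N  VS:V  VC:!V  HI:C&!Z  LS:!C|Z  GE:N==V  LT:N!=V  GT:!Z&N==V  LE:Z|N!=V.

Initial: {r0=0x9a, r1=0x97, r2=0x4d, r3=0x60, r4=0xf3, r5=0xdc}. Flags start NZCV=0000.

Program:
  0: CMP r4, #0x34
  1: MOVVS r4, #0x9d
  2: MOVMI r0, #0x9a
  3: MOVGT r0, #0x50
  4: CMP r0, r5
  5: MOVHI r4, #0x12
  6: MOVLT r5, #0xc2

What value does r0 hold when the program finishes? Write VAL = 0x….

0: ✓ CMP  NZCV=1010
1: · MOVVS
2: ✓ MOVMI  r0←0x9a
3: · MOVGT
4: ✓ CMP  NZCV=1000
5: · MOVHI
6: ✓ MOVLT  r5←0xc2

VAL = 0x9a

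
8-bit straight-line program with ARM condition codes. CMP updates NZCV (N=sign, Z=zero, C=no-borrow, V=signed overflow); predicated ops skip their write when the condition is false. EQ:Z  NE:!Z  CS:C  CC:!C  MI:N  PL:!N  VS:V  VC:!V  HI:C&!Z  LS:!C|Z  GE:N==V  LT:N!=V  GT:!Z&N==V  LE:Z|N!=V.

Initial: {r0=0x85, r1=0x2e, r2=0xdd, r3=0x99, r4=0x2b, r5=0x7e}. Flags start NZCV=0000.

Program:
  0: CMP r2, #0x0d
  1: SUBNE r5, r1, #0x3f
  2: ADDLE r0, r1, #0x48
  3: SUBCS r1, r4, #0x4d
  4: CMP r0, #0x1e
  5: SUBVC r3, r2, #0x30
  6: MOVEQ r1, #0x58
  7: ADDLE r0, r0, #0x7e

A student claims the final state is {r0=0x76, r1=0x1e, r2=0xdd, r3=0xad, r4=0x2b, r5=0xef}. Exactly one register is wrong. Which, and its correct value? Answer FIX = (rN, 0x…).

0: ✓ CMP  NZCV=1010
1: ✓ SUBNE  r5←0xef
2: ✓ ADDLE  r0←0x76
3: ✓ SUBCS  r1←0xde
4: ✓ CMP  NZCV=0010
5: ✓ SUBVC  r3←0xad
6: · MOVEQ
7: · ADDLE

FIX = (r1, 0xde)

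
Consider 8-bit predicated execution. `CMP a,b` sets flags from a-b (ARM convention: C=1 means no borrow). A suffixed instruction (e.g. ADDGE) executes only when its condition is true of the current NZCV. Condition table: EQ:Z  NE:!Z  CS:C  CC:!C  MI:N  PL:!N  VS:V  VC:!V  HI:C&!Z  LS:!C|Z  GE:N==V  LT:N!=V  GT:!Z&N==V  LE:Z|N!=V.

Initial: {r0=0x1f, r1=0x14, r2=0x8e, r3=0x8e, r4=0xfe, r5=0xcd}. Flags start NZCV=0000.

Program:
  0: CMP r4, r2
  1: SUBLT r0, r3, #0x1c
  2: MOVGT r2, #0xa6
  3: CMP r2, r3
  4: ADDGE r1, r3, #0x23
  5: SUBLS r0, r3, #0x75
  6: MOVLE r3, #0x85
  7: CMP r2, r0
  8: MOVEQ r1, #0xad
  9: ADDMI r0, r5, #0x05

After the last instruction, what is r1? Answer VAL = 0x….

[0] flags=0010 → (cmp)
[1] flags=0010 LT?F → skip
[2] flags=0010 GT?T → r2=0xa6
[3] flags=0010 → (cmp)
[4] flags=0010 GE?T → r1=0xb1
[5] flags=0010 LS?F → skip
[6] flags=0010 LE?F → skip
[7] flags=1010 → (cmp)
[8] flags=1010 EQ?F → skip
[9] flags=1010 MI?T → r0=0xd2

VAL = 0xb1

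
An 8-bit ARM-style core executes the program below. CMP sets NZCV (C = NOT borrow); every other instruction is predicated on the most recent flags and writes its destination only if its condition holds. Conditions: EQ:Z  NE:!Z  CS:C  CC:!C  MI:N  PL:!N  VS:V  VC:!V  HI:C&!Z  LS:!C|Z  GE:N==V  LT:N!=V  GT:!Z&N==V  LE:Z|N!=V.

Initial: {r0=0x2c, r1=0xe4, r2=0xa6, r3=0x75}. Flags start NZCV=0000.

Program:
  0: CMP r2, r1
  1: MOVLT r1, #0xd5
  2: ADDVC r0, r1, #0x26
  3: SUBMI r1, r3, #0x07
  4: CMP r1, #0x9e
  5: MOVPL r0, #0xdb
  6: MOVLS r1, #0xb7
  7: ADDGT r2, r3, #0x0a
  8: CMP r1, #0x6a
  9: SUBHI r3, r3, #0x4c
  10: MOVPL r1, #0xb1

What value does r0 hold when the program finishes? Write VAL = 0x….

VAL = 0xfb

[0] flags=1000 → (cmp)
[1] flags=1000 LT?T → r1=0xd5
[2] flags=1000 VC?T → r0=0xfb
[3] flags=1000 MI?T → r1=0x6e
[4] flags=1001 → (cmp)
[5] flags=1001 PL?F → skip
[6] flags=1001 LS?T → r1=0xb7
[7] flags=1001 GT?T → r2=0x7f
[8] flags=0011 → (cmp)
[9] flags=0011 HI?T → r3=0x29
[10] flags=0011 PL?T → r1=0xb1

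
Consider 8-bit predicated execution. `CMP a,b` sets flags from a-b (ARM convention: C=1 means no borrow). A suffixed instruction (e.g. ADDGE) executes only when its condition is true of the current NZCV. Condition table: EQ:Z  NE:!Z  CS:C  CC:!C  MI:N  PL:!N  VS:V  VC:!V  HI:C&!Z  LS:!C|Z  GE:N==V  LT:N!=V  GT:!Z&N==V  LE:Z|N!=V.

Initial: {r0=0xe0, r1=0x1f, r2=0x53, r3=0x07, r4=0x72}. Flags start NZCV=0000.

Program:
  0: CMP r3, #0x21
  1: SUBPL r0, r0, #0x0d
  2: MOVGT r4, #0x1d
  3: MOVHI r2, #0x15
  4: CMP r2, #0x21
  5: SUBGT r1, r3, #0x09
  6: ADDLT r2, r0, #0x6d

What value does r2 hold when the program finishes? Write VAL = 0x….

VAL = 0x53

0: ✓ CMP  NZCV=1000
1: · SUBPL
2: · MOVGT
3: · MOVHI
4: ✓ CMP  NZCV=0010
5: ✓ SUBGT  r1←0xfe
6: · ADDLT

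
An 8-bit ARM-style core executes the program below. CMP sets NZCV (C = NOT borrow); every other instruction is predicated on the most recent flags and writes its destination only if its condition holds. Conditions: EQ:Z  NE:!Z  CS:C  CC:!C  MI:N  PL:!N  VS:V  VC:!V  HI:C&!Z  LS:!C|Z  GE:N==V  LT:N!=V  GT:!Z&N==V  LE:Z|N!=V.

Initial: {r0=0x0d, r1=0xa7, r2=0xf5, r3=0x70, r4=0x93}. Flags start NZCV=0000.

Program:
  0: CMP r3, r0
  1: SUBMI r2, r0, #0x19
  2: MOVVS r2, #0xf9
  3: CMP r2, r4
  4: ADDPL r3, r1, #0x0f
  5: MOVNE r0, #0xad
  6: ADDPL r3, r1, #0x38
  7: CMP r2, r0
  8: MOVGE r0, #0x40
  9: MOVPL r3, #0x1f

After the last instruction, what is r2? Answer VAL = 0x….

VAL = 0xf5

[0] flags=0010 → (cmp)
[1] flags=0010 MI?F → skip
[2] flags=0010 VS?F → skip
[3] flags=0010 → (cmp)
[4] flags=0010 PL?T → r3=0xb6
[5] flags=0010 NE?T → r0=0xad
[6] flags=0010 PL?T → r3=0xdf
[7] flags=0010 → (cmp)
[8] flags=0010 GE?T → r0=0x40
[9] flags=0010 PL?T → r3=0x1f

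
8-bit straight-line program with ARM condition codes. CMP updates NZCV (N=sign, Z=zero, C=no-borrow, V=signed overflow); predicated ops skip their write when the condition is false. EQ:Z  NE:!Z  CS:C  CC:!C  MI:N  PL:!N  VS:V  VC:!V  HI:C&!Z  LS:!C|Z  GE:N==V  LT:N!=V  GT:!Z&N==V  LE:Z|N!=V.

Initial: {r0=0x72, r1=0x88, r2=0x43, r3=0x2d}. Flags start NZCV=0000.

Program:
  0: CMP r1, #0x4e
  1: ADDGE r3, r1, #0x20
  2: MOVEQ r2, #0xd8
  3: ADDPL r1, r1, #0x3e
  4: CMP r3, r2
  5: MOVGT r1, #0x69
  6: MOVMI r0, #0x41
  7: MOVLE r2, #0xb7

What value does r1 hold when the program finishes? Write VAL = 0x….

VAL = 0xc6

0: ✓ CMP  NZCV=0011
1: · ADDGE
2: · MOVEQ
3: ✓ ADDPL  r1←0xc6
4: ✓ CMP  NZCV=1000
5: · MOVGT
6: ✓ MOVMI  r0←0x41
7: ✓ MOVLE  r2←0xb7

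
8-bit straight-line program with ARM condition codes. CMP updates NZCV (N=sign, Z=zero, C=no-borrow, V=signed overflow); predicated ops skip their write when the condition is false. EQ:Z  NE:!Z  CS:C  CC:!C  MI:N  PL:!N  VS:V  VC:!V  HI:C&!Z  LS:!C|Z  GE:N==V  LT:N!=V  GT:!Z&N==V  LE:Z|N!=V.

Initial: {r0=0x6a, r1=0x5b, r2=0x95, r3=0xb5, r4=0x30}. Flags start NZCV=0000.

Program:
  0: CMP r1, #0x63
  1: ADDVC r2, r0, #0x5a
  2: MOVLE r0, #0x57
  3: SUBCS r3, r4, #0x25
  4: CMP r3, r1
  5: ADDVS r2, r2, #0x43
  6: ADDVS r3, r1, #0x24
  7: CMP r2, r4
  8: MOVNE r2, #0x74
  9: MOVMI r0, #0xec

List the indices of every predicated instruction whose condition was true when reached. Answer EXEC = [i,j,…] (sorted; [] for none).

EXEC = [1,2,5,6,8,9]

0: ✓ CMP  NZCV=1000
1: ✓ ADDVC  r2←0xc4
2: ✓ MOVLE  r0←0x57
3: · SUBCS
4: ✓ CMP  NZCV=0011
5: ✓ ADDVS  r2←0x07
6: ✓ ADDVS  r3←0x7f
7: ✓ CMP  NZCV=1000
8: ✓ MOVNE  r2←0x74
9: ✓ MOVMI  r0←0xec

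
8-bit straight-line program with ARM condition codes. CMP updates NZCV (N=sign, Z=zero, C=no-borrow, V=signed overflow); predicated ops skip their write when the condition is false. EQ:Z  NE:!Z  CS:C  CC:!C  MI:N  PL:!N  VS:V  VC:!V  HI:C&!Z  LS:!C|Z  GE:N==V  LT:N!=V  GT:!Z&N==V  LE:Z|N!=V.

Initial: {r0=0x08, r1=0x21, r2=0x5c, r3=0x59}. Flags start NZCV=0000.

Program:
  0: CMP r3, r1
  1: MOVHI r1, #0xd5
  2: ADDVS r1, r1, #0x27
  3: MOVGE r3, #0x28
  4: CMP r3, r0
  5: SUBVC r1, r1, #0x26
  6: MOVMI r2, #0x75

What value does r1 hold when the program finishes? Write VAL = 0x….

[0] flags=0010 → (cmp)
[1] flags=0010 HI?T → r1=0xd5
[2] flags=0010 VS?F → skip
[3] flags=0010 GE?T → r3=0x28
[4] flags=0010 → (cmp)
[5] flags=0010 VC?T → r1=0xaf
[6] flags=0010 MI?F → skip

VAL = 0xaf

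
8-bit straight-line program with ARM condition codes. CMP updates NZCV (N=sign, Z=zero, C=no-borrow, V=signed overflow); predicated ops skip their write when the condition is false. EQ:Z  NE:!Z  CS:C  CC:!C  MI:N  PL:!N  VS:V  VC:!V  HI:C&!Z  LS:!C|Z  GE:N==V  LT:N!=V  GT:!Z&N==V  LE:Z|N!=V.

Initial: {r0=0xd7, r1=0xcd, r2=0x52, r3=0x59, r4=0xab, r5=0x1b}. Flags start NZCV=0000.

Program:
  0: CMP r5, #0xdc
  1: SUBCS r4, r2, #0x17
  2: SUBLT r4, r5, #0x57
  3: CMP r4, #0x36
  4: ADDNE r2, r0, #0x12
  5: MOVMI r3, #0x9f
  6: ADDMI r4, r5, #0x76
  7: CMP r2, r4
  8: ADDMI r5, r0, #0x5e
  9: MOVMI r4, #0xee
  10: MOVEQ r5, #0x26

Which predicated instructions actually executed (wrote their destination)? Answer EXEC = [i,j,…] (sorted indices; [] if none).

EXEC = [4]

[0] flags=0000 → (cmp)
[1] flags=0000 CS?F → skip
[2] flags=0000 LT?F → skip
[3] flags=0011 → (cmp)
[4] flags=0011 NE?T → r2=0xe9
[5] flags=0011 MI?F → skip
[6] flags=0011 MI?F → skip
[7] flags=0010 → (cmp)
[8] flags=0010 MI?F → skip
[9] flags=0010 MI?F → skip
[10] flags=0010 EQ?F → skip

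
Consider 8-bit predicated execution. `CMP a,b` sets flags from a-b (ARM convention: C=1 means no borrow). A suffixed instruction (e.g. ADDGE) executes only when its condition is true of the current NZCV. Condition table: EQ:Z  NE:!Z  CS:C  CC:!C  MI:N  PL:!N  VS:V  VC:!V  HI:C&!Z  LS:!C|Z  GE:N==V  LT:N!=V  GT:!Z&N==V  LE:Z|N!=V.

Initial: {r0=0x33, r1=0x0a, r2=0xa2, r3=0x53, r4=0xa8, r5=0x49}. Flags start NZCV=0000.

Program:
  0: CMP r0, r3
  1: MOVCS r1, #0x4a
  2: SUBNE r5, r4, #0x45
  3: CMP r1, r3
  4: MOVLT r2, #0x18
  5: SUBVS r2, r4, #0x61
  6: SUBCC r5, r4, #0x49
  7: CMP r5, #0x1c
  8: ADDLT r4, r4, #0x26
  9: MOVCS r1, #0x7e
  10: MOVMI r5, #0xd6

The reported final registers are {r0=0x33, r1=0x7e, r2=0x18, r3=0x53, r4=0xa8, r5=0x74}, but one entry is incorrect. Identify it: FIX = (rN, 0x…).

[0] flags=1000 → (cmp)
[1] flags=1000 CS?F → skip
[2] flags=1000 NE?T → r5=0x63
[3] flags=1000 → (cmp)
[4] flags=1000 LT?T → r2=0x18
[5] flags=1000 VS?F → skip
[6] flags=1000 CC?T → r5=0x5f
[7] flags=0010 → (cmp)
[8] flags=0010 LT?F → skip
[9] flags=0010 CS?T → r1=0x7e
[10] flags=0010 MI?F → skip

FIX = (r5, 0x5f)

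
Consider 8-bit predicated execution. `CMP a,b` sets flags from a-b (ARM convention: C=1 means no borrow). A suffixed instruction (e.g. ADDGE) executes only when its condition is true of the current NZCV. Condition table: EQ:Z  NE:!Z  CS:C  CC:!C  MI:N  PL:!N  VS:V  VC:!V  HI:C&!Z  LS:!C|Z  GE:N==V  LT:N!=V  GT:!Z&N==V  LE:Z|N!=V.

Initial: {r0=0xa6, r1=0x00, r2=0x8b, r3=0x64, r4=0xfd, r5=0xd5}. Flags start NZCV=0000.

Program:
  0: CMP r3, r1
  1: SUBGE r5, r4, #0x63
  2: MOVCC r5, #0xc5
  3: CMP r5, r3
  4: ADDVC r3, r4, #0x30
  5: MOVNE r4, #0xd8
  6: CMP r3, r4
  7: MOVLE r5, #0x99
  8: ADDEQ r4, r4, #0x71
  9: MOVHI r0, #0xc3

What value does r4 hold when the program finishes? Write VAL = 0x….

VAL = 0xd8

0: ✓ CMP  NZCV=0010
1: ✓ SUBGE  r5←0x9a
2: · MOVCC
3: ✓ CMP  NZCV=0011
4: · ADDVC
5: ✓ MOVNE  r4←0xd8
6: ✓ CMP  NZCV=1001
7: · MOVLE
8: · ADDEQ
9: · MOVHI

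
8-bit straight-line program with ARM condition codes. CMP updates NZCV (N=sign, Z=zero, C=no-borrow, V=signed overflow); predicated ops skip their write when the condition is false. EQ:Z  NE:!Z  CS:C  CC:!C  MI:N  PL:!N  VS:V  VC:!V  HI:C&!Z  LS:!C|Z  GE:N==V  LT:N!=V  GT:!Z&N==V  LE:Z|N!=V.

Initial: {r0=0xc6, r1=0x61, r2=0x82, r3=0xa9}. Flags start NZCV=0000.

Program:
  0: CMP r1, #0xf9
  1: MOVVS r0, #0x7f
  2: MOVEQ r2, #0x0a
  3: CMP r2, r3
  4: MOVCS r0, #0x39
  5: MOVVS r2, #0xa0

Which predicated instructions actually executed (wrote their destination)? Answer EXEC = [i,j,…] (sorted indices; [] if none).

EXEC = []

[0] flags=0000 → (cmp)
[1] flags=0000 VS?F → skip
[2] flags=0000 EQ?F → skip
[3] flags=1000 → (cmp)
[4] flags=1000 CS?F → skip
[5] flags=1000 VS?F → skip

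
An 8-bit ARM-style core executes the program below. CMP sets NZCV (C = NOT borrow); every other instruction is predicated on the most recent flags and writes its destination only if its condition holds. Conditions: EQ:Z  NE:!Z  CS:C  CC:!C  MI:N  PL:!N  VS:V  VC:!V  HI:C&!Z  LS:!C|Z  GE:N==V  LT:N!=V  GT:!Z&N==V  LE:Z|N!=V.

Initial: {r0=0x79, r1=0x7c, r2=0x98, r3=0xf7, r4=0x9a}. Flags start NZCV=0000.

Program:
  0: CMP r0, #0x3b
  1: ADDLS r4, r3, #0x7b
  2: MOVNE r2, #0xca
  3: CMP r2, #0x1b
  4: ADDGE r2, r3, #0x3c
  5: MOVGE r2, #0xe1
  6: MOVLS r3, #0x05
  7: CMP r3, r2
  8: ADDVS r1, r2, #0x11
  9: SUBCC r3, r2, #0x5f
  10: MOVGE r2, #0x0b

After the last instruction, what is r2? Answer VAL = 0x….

[0] flags=0010 → (cmp)
[1] flags=0010 LS?F → skip
[2] flags=0010 NE?T → r2=0xca
[3] flags=1010 → (cmp)
[4] flags=1010 GE?F → skip
[5] flags=1010 GE?F → skip
[6] flags=1010 LS?F → skip
[7] flags=0010 → (cmp)
[8] flags=0010 VS?F → skip
[9] flags=0010 CC?F → skip
[10] flags=0010 GE?T → r2=0x0b

VAL = 0x0b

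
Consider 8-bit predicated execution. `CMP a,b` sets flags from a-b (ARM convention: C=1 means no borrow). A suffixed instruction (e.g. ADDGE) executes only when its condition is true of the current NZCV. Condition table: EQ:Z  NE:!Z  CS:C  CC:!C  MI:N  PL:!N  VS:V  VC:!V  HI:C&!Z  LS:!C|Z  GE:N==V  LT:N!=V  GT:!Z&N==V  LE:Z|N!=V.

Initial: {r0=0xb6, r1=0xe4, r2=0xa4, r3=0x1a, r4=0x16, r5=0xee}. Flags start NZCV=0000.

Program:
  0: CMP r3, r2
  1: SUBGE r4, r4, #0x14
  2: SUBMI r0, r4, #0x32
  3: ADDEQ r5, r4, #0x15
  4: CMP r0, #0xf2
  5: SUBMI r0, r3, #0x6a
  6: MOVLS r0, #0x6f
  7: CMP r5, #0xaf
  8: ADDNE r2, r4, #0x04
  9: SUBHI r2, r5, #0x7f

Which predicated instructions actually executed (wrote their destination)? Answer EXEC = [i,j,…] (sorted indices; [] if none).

EXEC = [1,5,6,8,9]

[0] flags=0000 → (cmp)
[1] flags=0000 GE?T → r4=0x02
[2] flags=0000 MI?F → skip
[3] flags=0000 EQ?F → skip
[4] flags=1000 → (cmp)
[5] flags=1000 MI?T → r0=0xb0
[6] flags=1000 LS?T → r0=0x6f
[7] flags=0010 → (cmp)
[8] flags=0010 NE?T → r2=0x06
[9] flags=0010 HI?T → r2=0x6f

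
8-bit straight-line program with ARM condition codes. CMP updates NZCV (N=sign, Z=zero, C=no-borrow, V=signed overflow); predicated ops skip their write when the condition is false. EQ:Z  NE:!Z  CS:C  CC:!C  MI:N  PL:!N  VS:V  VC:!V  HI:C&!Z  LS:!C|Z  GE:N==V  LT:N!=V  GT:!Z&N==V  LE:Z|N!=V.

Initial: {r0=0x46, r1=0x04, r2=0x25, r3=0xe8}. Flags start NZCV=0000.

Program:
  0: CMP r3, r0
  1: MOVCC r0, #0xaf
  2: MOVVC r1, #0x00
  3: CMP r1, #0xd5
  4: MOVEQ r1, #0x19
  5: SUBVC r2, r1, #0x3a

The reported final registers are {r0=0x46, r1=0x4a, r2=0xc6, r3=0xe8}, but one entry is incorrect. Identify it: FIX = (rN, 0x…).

FIX = (r1, 0x00)

[0] flags=1010 → (cmp)
[1] flags=1010 CC?F → skip
[2] flags=1010 VC?T → r1=0x00
[3] flags=0000 → (cmp)
[4] flags=0000 EQ?F → skip
[5] flags=0000 VC?T → r2=0xc6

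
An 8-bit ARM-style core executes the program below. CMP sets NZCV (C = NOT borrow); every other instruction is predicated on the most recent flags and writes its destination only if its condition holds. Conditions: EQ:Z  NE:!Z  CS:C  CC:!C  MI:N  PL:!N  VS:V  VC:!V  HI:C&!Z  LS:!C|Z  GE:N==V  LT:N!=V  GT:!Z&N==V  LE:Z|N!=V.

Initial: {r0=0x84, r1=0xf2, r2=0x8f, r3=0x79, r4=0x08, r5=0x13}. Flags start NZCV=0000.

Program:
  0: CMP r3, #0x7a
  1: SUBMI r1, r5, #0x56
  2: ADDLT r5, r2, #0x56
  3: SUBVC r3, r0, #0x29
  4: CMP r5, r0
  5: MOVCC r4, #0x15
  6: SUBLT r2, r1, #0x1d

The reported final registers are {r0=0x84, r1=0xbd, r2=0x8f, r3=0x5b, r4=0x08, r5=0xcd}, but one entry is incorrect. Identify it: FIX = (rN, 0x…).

FIX = (r5, 0xe5)

[0] flags=1000 → (cmp)
[1] flags=1000 MI?T → r1=0xbd
[2] flags=1000 LT?T → r5=0xe5
[3] flags=1000 VC?T → r3=0x5b
[4] flags=0010 → (cmp)
[5] flags=0010 CC?F → skip
[6] flags=0010 LT?F → skip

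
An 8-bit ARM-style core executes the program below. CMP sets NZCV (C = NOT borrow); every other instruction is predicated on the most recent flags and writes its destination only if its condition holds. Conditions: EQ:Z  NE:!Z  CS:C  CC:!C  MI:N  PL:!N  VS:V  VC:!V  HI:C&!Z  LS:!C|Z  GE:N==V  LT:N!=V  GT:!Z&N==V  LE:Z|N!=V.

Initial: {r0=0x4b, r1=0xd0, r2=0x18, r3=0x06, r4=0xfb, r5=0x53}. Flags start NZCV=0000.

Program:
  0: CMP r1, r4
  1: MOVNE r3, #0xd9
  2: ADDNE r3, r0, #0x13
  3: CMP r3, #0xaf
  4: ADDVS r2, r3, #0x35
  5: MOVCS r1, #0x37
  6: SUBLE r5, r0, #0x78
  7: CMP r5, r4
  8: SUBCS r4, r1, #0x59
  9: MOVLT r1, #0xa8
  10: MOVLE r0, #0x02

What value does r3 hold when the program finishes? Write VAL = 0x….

VAL = 0x5e

[0] flags=1000 → (cmp)
[1] flags=1000 NE?T → r3=0xd9
[2] flags=1000 NE?T → r3=0x5e
[3] flags=1001 → (cmp)
[4] flags=1001 VS?T → r2=0x93
[5] flags=1001 CS?F → skip
[6] flags=1001 LE?F → skip
[7] flags=0000 → (cmp)
[8] flags=0000 CS?F → skip
[9] flags=0000 LT?F → skip
[10] flags=0000 LE?F → skip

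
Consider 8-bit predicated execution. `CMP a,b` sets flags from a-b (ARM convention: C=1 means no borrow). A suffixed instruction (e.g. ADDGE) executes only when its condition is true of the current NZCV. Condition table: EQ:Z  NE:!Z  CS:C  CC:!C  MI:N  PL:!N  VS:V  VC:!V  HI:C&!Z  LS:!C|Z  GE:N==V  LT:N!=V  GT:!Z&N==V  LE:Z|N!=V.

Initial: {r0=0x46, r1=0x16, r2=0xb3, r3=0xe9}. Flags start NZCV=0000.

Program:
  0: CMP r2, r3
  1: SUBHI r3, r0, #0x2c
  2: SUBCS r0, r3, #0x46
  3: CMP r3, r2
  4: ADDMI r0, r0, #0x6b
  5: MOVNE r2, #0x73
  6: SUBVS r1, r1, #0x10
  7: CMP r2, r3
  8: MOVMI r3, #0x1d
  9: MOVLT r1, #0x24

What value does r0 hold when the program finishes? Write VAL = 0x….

[0] flags=1000 → (cmp)
[1] flags=1000 HI?F → skip
[2] flags=1000 CS?F → skip
[3] flags=0010 → (cmp)
[4] flags=0010 MI?F → skip
[5] flags=0010 NE?T → r2=0x73
[6] flags=0010 VS?F → skip
[7] flags=1001 → (cmp)
[8] flags=1001 MI?T → r3=0x1d
[9] flags=1001 LT?F → skip

VAL = 0x46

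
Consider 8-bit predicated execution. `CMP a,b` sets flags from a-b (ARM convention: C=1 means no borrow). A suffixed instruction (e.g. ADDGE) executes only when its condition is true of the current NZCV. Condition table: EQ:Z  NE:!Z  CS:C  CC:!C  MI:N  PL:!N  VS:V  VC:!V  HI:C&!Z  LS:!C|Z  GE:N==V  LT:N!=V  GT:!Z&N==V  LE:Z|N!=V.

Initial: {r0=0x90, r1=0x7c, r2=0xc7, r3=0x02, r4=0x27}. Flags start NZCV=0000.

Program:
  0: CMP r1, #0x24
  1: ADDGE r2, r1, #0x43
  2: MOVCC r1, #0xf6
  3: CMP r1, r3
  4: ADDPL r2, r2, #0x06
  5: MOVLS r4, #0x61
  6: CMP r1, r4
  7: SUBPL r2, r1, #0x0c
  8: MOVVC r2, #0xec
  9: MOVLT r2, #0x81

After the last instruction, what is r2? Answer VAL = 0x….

[0] flags=0010 → (cmp)
[1] flags=0010 GE?T → r2=0xbf
[2] flags=0010 CC?F → skip
[3] flags=0010 → (cmp)
[4] flags=0010 PL?T → r2=0xc5
[5] flags=0010 LS?F → skip
[6] flags=0010 → (cmp)
[7] flags=0010 PL?T → r2=0x70
[8] flags=0010 VC?T → r2=0xec
[9] flags=0010 LT?F → skip

VAL = 0xec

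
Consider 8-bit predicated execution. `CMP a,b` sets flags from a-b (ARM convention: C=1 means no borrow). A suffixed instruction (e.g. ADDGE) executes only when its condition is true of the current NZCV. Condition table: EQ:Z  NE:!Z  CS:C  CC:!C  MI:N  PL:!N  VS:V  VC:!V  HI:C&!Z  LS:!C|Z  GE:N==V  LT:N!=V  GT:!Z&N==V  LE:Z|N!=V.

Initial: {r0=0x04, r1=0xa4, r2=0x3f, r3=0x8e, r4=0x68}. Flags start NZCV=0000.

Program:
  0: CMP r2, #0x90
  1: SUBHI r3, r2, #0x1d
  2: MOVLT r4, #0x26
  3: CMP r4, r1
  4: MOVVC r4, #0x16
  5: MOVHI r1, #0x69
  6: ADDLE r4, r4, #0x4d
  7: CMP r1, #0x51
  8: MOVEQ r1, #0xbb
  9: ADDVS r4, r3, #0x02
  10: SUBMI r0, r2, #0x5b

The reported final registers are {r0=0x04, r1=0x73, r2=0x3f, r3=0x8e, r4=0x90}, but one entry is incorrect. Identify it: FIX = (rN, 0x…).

[0] flags=1001 → (cmp)
[1] flags=1001 HI?F → skip
[2] flags=1001 LT?F → skip
[3] flags=1001 → (cmp)
[4] flags=1001 VC?F → skip
[5] flags=1001 HI?F → skip
[6] flags=1001 LE?F → skip
[7] flags=0011 → (cmp)
[8] flags=0011 EQ?F → skip
[9] flags=0011 VS?T → r4=0x90
[10] flags=0011 MI?F → skip

FIX = (r1, 0xa4)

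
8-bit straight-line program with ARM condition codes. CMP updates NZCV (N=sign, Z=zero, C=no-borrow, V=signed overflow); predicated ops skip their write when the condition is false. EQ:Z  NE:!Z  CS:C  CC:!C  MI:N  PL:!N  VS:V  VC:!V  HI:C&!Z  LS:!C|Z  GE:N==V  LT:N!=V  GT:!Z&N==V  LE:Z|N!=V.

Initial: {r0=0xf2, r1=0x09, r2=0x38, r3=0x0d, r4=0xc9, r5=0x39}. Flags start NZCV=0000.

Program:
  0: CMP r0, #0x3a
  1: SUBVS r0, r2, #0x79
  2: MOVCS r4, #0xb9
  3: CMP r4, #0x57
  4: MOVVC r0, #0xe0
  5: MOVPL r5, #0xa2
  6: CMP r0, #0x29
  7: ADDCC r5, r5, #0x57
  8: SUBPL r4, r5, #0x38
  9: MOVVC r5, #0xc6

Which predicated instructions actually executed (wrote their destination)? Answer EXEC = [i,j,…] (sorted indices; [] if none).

EXEC = [2,5,9]

[0] flags=1010 → (cmp)
[1] flags=1010 VS?F → skip
[2] flags=1010 CS?T → r4=0xb9
[3] flags=0011 → (cmp)
[4] flags=0011 VC?F → skip
[5] flags=0011 PL?T → r5=0xa2
[6] flags=1010 → (cmp)
[7] flags=1010 CC?F → skip
[8] flags=1010 PL?F → skip
[9] flags=1010 VC?T → r5=0xc6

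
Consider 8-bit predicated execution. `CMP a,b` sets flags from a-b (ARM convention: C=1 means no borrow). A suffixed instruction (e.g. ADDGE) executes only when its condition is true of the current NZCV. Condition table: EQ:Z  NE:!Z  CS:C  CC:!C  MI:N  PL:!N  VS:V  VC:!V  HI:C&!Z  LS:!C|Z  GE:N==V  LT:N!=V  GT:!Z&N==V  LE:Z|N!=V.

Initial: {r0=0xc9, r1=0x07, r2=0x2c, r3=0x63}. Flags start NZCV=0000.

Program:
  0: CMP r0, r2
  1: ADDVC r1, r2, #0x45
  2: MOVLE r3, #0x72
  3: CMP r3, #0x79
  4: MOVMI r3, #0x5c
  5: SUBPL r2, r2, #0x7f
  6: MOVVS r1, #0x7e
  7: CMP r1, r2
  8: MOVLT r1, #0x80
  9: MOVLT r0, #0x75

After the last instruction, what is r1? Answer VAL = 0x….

[0] flags=1010 → (cmp)
[1] flags=1010 VC?T → r1=0x71
[2] flags=1010 LE?T → r3=0x72
[3] flags=1000 → (cmp)
[4] flags=1000 MI?T → r3=0x5c
[5] flags=1000 PL?F → skip
[6] flags=1000 VS?F → skip
[7] flags=0010 → (cmp)
[8] flags=0010 LT?F → skip
[9] flags=0010 LT?F → skip

VAL = 0x71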